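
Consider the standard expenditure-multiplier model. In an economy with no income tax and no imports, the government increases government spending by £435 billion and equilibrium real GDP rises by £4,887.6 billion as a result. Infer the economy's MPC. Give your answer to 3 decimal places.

0.911

Implied spending multiplier k = ΔY/ΔG = 4,887.6/435 ≈ 11.2359.
Since k = 1/(1 − MPC), MPC = 1 − 1/k = 1 − ΔG/ΔY = 1 − 435/4,887.6 ≈ 0.911.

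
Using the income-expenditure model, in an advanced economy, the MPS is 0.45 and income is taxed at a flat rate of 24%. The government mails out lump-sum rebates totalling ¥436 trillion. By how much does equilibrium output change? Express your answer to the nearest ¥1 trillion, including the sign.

MPC = 1 − MPS = 1 − 0.45 = 0.55.
A lump-sum tax change of −¥436 trillion shifts disposable income by +¥436 trillion; first-round consumption changes by −c × ΔT = −0.55 × (−¥436 trillion) = +¥239.8 trillion.
Expenditure multiplier = 1/(1 − c(1−t)) = 1/(1 − 0.55×0.76) = 1/0.582 ≈ 1.718.
The tax multiplier is −c × k ≈ −0.945, so ΔY = k × (−c·ΔT) = (+¥239.8 trillion) / 0.582 ≈ +¥412 trillion.

+¥412 trillion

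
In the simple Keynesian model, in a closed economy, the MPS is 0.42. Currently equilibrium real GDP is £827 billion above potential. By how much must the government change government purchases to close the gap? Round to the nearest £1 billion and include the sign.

MPC = 1 − MPS = 1 − 0.42 = 0.58.
Spending multiplier = 1/(1 − MPC) = 1/(1 − 0.58) = 1/0.42 ≈ 2.381.
Need ΔY = −£827 billion, so ΔG = ΔY/k = (−£827 billion) × 0.42 ≈ −£347 billion.
The government should cut government purchases by £347 billion.

−£347 billion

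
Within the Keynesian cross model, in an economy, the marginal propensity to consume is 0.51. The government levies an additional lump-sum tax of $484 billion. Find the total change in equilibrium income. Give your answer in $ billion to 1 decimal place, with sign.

A lump-sum tax change of +$484 billion shifts disposable income by −$484 billion; first-round consumption changes by −c × ΔT = −0.51 × (+$484 billion) = −$246.84 billion.
Expenditure multiplier = 1/(1 − MPC) = 1/(1 − 0.51) = 1/0.49 ≈ 2.041.
The tax multiplier is −c × k ≈ −1.041, so ΔY = k × (−c·ΔT) = (−$246.84 billion) / 0.49 ≈ −$503.8 billion.

−$503.8 billion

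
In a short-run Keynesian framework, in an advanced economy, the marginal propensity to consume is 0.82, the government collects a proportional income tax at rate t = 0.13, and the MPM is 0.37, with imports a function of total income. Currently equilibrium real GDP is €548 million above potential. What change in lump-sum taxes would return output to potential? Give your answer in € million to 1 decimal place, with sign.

Spending multiplier = 1/(1 − c(1−t) + m) = 1/(1 − 0.82×0.87 + 0.37) = 1/0.6566 ≈ 1.523.
Tax multiplier = −c·k = −0.82/0.6566 ≈ −1.249. Need ΔY = −€548 million, so ΔT = ΔY/(−c·k) = −(−€548 million) × 0.6566 / 0.82 ≈ +€438.8 million.
The government should raise lump-sum taxes by €438.8 million.

+€438.8 million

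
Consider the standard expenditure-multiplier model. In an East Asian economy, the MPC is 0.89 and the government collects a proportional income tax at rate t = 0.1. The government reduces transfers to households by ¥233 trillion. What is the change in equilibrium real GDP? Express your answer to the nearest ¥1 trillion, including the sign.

−¥1,042 trillion

The transfer change shifts disposable income by −¥233 trillion, so first-round consumption changes by c·ΔTR = 0.89 × (−¥233 trillion) = −¥207.37 trillion.
Expenditure multiplier = 1/(1 − c(1−t)) = 1/(1 − 0.89×0.9) = 1/0.199 ≈ 5.025.
The transfer multiplier is c × k ≈ 4.472, so ΔY = k × (c·ΔTR) = (−¥207.37 trillion) / 0.199 ≈ −¥1,042 trillion.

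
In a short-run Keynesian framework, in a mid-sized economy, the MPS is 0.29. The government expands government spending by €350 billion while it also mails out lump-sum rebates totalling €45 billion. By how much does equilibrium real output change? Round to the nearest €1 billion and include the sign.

+€1,317 billion

MPC = 1 − MPS = 1 − 0.29 = 0.71.
Expenditure multiplier = 1/(1 − MPC) = 1/(1 − 0.71) = 1/0.29 ≈ 3.448.
ΔG contributes k·ΔG = (+€350 billion) / 0.29 ≈ +€1,206.9 billion.
ΔT of −€45 billion changes first-round spending by −c·ΔT = +€31.95 billion, contributing k·(−c·ΔT) = (+€31.95 billion) / 0.29 ≈ +€110.2 billion.
Net ΔY = k(ΔG − c·ΔT) = (+€381.95 billion) / 0.29 ≈ +€1,317 billion.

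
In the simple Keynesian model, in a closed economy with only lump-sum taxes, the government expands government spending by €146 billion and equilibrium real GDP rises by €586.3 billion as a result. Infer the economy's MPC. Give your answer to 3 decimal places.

Implied spending multiplier k = ΔY/ΔG = 586.3/146 ≈ 4.0158.
Since k = 1/(1 − MPC), MPC = 1 − 1/k = 1 − ΔG/ΔY = 1 − 146/586.3 ≈ 0.751.

0.751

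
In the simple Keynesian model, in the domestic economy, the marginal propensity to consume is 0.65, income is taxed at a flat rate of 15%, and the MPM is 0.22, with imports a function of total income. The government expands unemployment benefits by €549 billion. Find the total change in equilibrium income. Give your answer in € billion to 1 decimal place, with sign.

The transfer change shifts disposable income by +€549 billion, so first-round consumption changes by c·ΔTR = 0.65 × (+€549 billion) = +€356.85 billion.
Expenditure multiplier = 1/(1 − c(1−t) + m) = 1/(1 − 0.65×0.85 + 0.22) = 1/0.6675 ≈ 1.498.
The transfer multiplier is c × k ≈ 0.974, so ΔY = k × (c·ΔTR) = (+€356.85 billion) / 0.6675 ≈ +€534.6 billion.

+€534.6 billion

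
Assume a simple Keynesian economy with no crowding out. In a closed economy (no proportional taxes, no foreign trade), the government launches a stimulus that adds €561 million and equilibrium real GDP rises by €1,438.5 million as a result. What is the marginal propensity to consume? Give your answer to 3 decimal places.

Implied spending multiplier k = ΔY/ΔG = 1,438.5/561 ≈ 2.5642.
Since k = 1/(1 − MPC), MPC = 1 − 1/k = 1 − ΔG/ΔY = 1 − 561/1,438.5 ≈ 0.610.

0.610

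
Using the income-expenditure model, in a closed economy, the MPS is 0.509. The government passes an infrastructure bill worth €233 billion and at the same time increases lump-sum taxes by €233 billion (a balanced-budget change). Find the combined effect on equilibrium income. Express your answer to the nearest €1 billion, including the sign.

MPC = 1 − MPS = 1 − 0.509 = 0.491.
Expenditure multiplier = 1/(1 − MPC) = 1/(1 − 0.491) = 1/0.509 ≈ 1.965.
ΔG contributes k·ΔG = (+€233 billion) / 0.509 ≈ +€457.8 billion.
ΔT of +€233 billion changes first-round spending by −c·ΔT = −€114.403 billion, contributing k·(−c·ΔT) = (−€114.403 billion) / 0.509 ≈ −€224.8 billion.
With ΔG = ΔT and no other leakages, the balanced-budget multiplier is 1, so ΔY = ΔG = +€233 billion.

+€233 billion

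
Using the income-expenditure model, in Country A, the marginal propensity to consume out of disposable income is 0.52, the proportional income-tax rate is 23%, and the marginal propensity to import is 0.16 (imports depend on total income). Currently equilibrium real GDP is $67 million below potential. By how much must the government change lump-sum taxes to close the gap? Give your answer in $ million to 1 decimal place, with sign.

−$97.9 million

Spending multiplier = 1/(1 − c(1−t) + m) = 1/(1 − 0.52×0.77 + 0.16) = 1/0.7596 ≈ 1.316.
Tax multiplier = −c·k = −0.52/0.7596 ≈ −0.685. Need ΔY = +$67 million, so ΔT = ΔY/(−c·k) = −(+$67 million) × 0.7596 / 0.52 ≈ −$97.9 million.
The government should cut lump-sum taxes by $97.9 million.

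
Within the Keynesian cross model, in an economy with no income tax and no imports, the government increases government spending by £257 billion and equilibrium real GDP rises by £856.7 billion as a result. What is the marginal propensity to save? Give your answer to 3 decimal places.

0.300

Implied spending multiplier k = ΔY/ΔG = 856.7/257 ≈ 3.3335.
Since k = 1/(1 − MPC), MPC = 1 − 1/k = 1 − ΔG/ΔY = 1 − 257/856.7 ≈ 0.700.
MPS = 1 − MPC = 0.300.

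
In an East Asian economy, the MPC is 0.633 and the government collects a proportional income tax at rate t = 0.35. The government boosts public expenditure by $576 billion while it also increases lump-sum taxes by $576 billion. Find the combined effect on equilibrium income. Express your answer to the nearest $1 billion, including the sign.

Expenditure multiplier = 1/(1 − c(1−t)) = 1/(1 − 0.633×0.65) = 1/0.58855 ≈ 1.699.
ΔG contributes k·ΔG = (+$576 billion) / 0.58855 ≈ +$978.7 billion.
ΔT of +$576 billion changes first-round spending by −c·ΔT = −$364.608 billion, contributing k·(−c·ΔT) = (−$364.608 billion) / 0.58855 ≈ −$619.5 billion.
Net ΔY = k(ΔG − c·ΔT) = (+$211.392 billion) / 0.58855 ≈ +$359 billion.

+$359 billion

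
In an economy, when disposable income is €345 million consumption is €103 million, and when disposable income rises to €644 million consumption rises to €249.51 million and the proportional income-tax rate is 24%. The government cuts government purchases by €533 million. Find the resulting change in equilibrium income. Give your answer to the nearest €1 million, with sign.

MPC = ΔC/ΔYd = (249.51 − 103)/(644 − 345) = 146.51/299 = 0.49.
Expenditure multiplier = 1/(1 − c(1−t)) = 1/(1 − 0.49×0.76) = 1/0.6276 ≈ 1.593.
ΔY = k × ΔG = (−€533 million) / 0.6276 ≈ −€849 million.

−€849 million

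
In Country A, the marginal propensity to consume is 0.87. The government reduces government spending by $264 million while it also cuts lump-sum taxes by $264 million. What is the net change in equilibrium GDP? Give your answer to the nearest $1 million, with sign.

Expenditure multiplier = 1/(1 − MPC) = 1/(1 − 0.87) = 1/0.13 ≈ 7.692.
ΔG contributes k·ΔG = (−$264 million) / 0.13 ≈ −$2,030.8 million.
ΔT of −$264 million changes first-round spending by −c·ΔT = +$229.68 million, contributing k·(−c·ΔT) = (+$229.68 million) / 0.13 ≈ +$1,766.8 million.
With ΔG = ΔT and no other leakages, the balanced-budget multiplier is 1, so ΔY = ΔG = −$264 million.

−$264 million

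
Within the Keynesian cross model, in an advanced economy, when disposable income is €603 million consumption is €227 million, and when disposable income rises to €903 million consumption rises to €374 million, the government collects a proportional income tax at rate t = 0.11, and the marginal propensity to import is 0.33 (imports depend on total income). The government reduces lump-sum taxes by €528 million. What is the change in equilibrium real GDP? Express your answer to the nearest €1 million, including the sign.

+€289 million

MPC = ΔC/ΔYd = (374 − 227)/(903 − 603) = 147/300 = 0.49.
A lump-sum tax change of −€528 million shifts disposable income by +€528 million; first-round consumption changes by −c × ΔT = −0.49 × (−€528 million) = +€258.72 million.
Expenditure multiplier = 1/(1 − c(1−t) + m) = 1/(1 − 0.49×0.89 + 0.33) = 1/0.8939 ≈ 1.119.
The tax multiplier is −c × k ≈ −0.548, so ΔY = k × (−c·ΔT) = (+€258.72 million) / 0.8939 ≈ +€289 million.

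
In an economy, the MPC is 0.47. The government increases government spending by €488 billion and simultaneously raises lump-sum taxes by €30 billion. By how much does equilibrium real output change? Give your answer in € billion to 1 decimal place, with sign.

+€894.2 billion

Expenditure multiplier = 1/(1 − MPC) = 1/(1 − 0.47) = 1/0.53 ≈ 1.887.
ΔG contributes k·ΔG = (+€488 billion) / 0.53 ≈ +€920.8 billion.
ΔT of +€30 billion changes first-round spending by −c·ΔT = −€14.1 billion, contributing k·(−c·ΔT) = (−€14.1 billion) / 0.53 ≈ −€26.6 billion.
Net ΔY = k(ΔG − c·ΔT) = (+€473.9 billion) / 0.53 ≈ +€894.2 billion.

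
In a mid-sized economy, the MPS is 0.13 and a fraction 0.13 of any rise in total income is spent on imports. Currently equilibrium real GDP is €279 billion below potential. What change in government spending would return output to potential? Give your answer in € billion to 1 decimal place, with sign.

MPC = 1 − MPS = 1 − 0.13 = 0.87.
Spending multiplier = 1/(1 − c + m) = 1/(1 − 0.87 + 0.13) = 1/0.26 ≈ 3.846.
Need ΔY = +€279 billion, so ΔG = ΔY/k = (+€279 billion) × 0.26 ≈ +€72.5 billion.
The government should increase government spending by €72.5 billion.

+€72.5 billion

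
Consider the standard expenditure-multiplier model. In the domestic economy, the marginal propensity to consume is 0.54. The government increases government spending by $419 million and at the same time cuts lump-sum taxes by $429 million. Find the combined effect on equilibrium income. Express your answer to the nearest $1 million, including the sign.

Expenditure multiplier = 1/(1 − MPC) = 1/(1 − 0.54) = 1/0.46 ≈ 2.174.
ΔG contributes k·ΔG = (+$419 million) / 0.46 ≈ +$910.9 million.
ΔT of −$429 million changes first-round spending by −c·ΔT = +$231.66 million, contributing k·(−c·ΔT) = (+$231.66 million) / 0.46 ≈ +$503.6 million.
Net ΔY = k(ΔG − c·ΔT) = (+$650.66 million) / 0.46 ≈ +$1,414 million.

+$1,414 million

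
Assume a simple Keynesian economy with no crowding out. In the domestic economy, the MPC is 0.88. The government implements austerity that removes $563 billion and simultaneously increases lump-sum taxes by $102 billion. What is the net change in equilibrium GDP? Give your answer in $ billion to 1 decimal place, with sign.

Expenditure multiplier = 1/(1 − MPC) = 1/(1 − 0.88) = 1/0.12 ≈ 8.333.
ΔG contributes k·ΔG = (−$563 billion) / 0.12 ≈ −$4,691.7 billion.
ΔT of +$102 billion changes first-round spending by −c·ΔT = −$89.76 billion, contributing k·(−c·ΔT) = (−$89.76 billion) / 0.12 = −$748 billion.
Net ΔY = k(ΔG − c·ΔT) = (−$652.76 billion) / 0.12 ≈ −$5,439.7 billion.

−$5,439.7 billion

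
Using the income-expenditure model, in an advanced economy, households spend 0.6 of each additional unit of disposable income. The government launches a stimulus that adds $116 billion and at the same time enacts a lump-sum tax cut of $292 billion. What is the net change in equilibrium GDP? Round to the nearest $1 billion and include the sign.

Expenditure multiplier = 1/(1 − MPC) = 1/(1 − 0.6) = 1/0.4 = 2.5.
ΔG contributes k·ΔG = (+$116 billion) / 0.4 = +$290 billion.
ΔT of −$292 billion changes first-round spending by −c·ΔT = +$175.2 billion, contributing k·(−c·ΔT) = (+$175.2 billion) / 0.4 = +$438 billion.
Net ΔY = k(ΔG − c·ΔT) = (+$291.2 billion) / 0.4 = +$728 billion.

+$728 billion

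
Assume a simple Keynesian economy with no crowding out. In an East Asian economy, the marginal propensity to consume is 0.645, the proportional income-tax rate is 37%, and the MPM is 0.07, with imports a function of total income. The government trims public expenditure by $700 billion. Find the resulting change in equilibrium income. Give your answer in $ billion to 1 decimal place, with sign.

−$1,054.8 billion

Government-spending multiplier = 1/(1 − c(1−t) + m) = 1/(1 − 0.645×0.63 + 0.07) = 1/0.66365 ≈ 1.507.
ΔY = k × ΔG = (−$700 billion) / 0.66365 ≈ −$1,054.8 billion.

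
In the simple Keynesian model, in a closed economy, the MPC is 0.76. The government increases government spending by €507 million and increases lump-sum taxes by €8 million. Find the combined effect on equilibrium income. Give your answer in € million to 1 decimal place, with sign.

Expenditure multiplier = 1/(1 − MPC) = 1/(1 − 0.76) = 1/0.24 ≈ 4.167.
ΔG contributes k·ΔG = (+€507 million) / 0.24 = +€2,112.5 million.
ΔT of +€8 million changes first-round spending by −c·ΔT = −€6.08 million, contributing k·(−c·ΔT) = (−€6.08 million) / 0.24 ≈ −€25.3 million.
Net ΔY = k(ΔG − c·ΔT) = (+€500.92 million) / 0.24 ≈ +€2,087.2 million.

+€2,087.2 million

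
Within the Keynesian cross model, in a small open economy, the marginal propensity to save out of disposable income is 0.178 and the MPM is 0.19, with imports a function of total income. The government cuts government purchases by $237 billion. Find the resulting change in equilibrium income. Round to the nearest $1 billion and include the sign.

MPC = 1 − MPS = 1 − 0.178 = 0.822.
Expenditure multiplier = 1/(1 − c + m) = 1/(1 − 0.822 + 0.19) = 1/0.368 ≈ 2.717.
ΔY = k × ΔG = (−$237 billion) / 0.368 ≈ −$644 billion.

−$644 billion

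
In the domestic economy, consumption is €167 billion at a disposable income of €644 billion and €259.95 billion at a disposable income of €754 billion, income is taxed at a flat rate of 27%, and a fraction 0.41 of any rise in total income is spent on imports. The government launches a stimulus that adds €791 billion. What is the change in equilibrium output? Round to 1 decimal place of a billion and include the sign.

MPC = ΔC/ΔYd = (259.95 − 167)/(754 − 644) = 92.95/110 = 0.845.
Expenditure multiplier = 1/(1 − c(1−t) + m) = 1/(1 − 0.845×0.73 + 0.41) = 1/0.79315 ≈ 1.261.
ΔY = k × ΔG = (+€791 billion) / 0.79315 ≈ +€997.3 billion.

+€997.3 billion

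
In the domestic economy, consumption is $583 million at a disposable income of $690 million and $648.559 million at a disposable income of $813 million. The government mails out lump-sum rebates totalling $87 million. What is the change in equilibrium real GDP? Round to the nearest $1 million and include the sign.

+$99 million

MPC = ΔC/ΔYd = (648.559 − 583)/(813 − 690) = 65.559/123 = 0.533.
A lump-sum tax change of −$87 million shifts disposable income by +$87 million; first-round consumption changes by −c × ΔT = −0.533 × (−$87 million) = +$46.371 million.
Expenditure multiplier = 1/(1 − MPC) = 1/(1 − 0.533) = 1/0.467 ≈ 2.141.
The tax multiplier is −c × k ≈ −1.141, so ΔY = k × (−c·ΔT) = (+$46.371 million) / 0.467 ≈ +$99 million.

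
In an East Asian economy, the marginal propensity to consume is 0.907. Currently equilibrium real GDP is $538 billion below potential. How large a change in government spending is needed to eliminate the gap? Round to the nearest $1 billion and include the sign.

+$50 billion

Spending multiplier = 1/(1 − MPC) = 1/(1 − 0.907) = 1/0.093 ≈ 10.753.
Need ΔY = +$538 billion, so ΔG = ΔY/k = (+$538 billion) × 0.093 ≈ +$50 billion.
The government should increase government spending by $50 billion.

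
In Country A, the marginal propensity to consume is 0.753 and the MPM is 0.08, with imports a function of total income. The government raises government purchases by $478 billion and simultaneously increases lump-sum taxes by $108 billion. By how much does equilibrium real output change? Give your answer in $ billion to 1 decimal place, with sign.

Expenditure multiplier = 1/(1 − c + m) = 1/(1 − 0.753 + 0.08) = 1/0.327 ≈ 3.058.
ΔG contributes k·ΔG = (+$478 billion) / 0.327 ≈ +$1,461.8 billion.
ΔT of +$108 billion changes first-round spending by −c·ΔT = −$81.324 billion, contributing k·(−c·ΔT) = (−$81.324 billion) / 0.327 ≈ −$248.7 billion.
Net ΔY = k(ΔG − c·ΔT) = (+$396.676 billion) / 0.327 ≈ +$1,213.1 billion.

+$1,213.1 billion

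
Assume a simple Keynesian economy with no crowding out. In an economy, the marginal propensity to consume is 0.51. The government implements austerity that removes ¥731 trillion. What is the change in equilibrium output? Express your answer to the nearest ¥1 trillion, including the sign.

Spending multiplier = 1/(1 − MPC) = 1/(1 − 0.51) = 1/0.49 ≈ 2.041.
ΔY = k × ΔG = (−¥731 trillion) / 0.49 ≈ −¥1,492 trillion.

−¥1,492 trillion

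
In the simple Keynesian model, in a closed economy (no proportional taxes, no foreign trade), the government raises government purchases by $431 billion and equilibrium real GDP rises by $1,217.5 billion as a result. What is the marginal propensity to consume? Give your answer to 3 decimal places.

0.646

Implied spending multiplier k = ΔY/ΔG = 1,217.5/431 ≈ 2.8248.
Since k = 1/(1 − MPC), MPC = 1 − 1/k = 1 − ΔG/ΔY = 1 − 431/1,217.5 ≈ 0.646.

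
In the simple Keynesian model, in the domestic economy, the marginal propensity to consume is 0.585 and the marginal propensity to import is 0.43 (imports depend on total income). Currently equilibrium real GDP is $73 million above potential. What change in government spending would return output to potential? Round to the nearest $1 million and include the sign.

Spending multiplier = 1/(1 − c + m) = 1/(1 − 0.585 + 0.43) = 1/0.845 ≈ 1.183.
Need ΔY = −$73 million, so ΔG = ΔY/k = (−$73 million) × 0.845 ≈ −$62 million.
The government should cut government spending by $62 million.

−$62 million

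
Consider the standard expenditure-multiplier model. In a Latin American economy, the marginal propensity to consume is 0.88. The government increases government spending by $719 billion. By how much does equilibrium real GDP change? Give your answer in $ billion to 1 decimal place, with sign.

Expenditure multiplier = 1/(1 − MPC) = 1/(1 − 0.88) = 1/0.12 ≈ 8.333.
ΔY = k × ΔG = (+$719 billion) / 0.12 ≈ +$5,991.7 billion.

+$5,991.7 billion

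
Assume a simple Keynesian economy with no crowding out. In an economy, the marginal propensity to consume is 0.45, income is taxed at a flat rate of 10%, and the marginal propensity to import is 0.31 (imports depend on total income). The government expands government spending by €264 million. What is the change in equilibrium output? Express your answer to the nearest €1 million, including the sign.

Expenditure multiplier = 1/(1 − c(1−t) + m) = 1/(1 − 0.45×0.9 + 0.31) = 1/0.905 ≈ 1.105.
ΔY = k × ΔG = (+€264 million) / 0.905 ≈ +€292 million.

+€292 million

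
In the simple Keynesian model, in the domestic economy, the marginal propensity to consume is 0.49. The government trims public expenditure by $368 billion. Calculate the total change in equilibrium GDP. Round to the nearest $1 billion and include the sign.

−$722 billion

Spending multiplier = 1/(1 − MPC) = 1/(1 − 0.49) = 1/0.51 ≈ 1.961.
ΔY = k × ΔG = (−$368 billion) / 0.51 ≈ −$722 billion.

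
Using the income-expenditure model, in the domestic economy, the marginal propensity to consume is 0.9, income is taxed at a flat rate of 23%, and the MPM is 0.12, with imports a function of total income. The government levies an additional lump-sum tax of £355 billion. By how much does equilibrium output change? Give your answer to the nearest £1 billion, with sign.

A lump-sum tax change of +£355 billion shifts disposable income by −£355 billion; first-round consumption changes by −c × ΔT = −0.9 × (+£355 billion) = −£319.5 billion.
Expenditure multiplier = 1/(1 − c(1−t) + m) = 1/(1 − 0.9×0.77 + 0.12) = 1/0.427 ≈ 2.342.
The tax multiplier is −c × k ≈ −2.108, so ΔY = k × (−c·ΔT) = (−£319.5 billion) / 0.427 ≈ −£748 billion.

−£748 billion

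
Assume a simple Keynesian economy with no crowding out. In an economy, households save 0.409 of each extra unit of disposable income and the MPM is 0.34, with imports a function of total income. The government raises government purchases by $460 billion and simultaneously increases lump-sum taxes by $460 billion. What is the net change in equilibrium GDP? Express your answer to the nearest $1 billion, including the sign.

+$251 billion

MPC = 1 − MPS = 1 − 0.409 = 0.591.
Expenditure multiplier = 1/(1 − c + m) = 1/(1 − 0.591 + 0.34) = 1/0.749 ≈ 1.335.
ΔG contributes k·ΔG = (+$460 billion) / 0.749 ≈ +$614.2 billion.
ΔT of +$460 billion changes first-round spending by −c·ΔT = −$271.86 billion, contributing k·(−c·ΔT) = (−$271.86 billion) / 0.749 ≈ −$363 billion.
Net ΔY = k(ΔG − c·ΔT) = (+$188.14 billion) / 0.749 ≈ +$251 billion.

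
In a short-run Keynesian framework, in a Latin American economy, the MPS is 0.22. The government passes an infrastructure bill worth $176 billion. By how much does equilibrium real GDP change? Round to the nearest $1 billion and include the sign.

MPC = 1 − MPS = 1 − 0.22 = 0.78.
Expenditure multiplier = 1/(1 − MPC) = 1/(1 − 0.78) = 1/0.22 ≈ 4.545.
ΔY = k × ΔG = (+$176 billion) / 0.22 = +$800 billion.

+$800 billion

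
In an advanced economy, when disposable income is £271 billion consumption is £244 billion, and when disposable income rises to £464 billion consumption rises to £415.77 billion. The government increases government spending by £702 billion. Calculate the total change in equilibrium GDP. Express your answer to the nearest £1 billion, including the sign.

MPC = ΔC/ΔYd = (415.77 − 244)/(464 − 271) = 171.77/193 = 0.89.
Spending multiplier = 1/(1 − MPC) = 1/(1 − 0.89) = 1/0.11 ≈ 9.091.
ΔY = k × ΔG = (+£702 billion) / 0.11 ≈ +£6,382 billion.

+£6,382 billion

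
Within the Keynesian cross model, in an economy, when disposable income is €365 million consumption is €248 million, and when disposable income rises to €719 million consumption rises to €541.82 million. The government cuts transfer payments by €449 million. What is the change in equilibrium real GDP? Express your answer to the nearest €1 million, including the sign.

−€2,192 million

MPC = ΔC/ΔYd = (541.82 − 248)/(719 − 365) = 293.82/354 = 0.83.
The transfer change shifts disposable income by −€449 million, so first-round consumption changes by c·ΔTR = 0.83 × (−€449 million) = −€372.67 million.
Expenditure multiplier = 1/(1 − MPC) = 1/(1 − 0.83) = 1/0.17 ≈ 5.882.
The transfer multiplier is c × k ≈ 4.882, so ΔY = k × (c·ΔTR) = (−€372.67 million) / 0.17 ≈ −€2,192 million.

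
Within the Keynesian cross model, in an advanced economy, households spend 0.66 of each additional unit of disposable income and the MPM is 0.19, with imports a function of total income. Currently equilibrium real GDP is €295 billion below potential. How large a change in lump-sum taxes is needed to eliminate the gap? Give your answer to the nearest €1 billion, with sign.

−€237 billion

Spending multiplier = 1/(1 − c + m) = 1/(1 − 0.66 + 0.19) = 1/0.53 ≈ 1.887.
Tax multiplier = −c·k = −0.66/0.53 ≈ −1.245. Need ΔY = +€295 billion, so ΔT = ΔY/(−c·k) = −(+€295 billion) × 0.53 / 0.66 ≈ −€237 billion.
The government should cut lump-sum taxes by €237 billion.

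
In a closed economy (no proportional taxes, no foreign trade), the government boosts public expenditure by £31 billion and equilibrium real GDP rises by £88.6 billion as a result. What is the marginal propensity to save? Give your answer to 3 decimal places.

0.350

Implied spending multiplier k = ΔY/ΔG = 88.6/31 ≈ 2.8581.
Since k = 1/(1 − MPC), MPC = 1 − 1/k = 1 − ΔG/ΔY = 1 − 31/88.6 ≈ 0.650.
MPS = 1 − MPC = 0.350.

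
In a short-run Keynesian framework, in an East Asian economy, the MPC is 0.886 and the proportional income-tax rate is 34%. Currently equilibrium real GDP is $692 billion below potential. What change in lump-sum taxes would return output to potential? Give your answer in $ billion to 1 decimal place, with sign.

−$324.3 billion

Spending multiplier = 1/(1 − c(1−t)) = 1/(1 − 0.886×0.66) = 1/0.41524 ≈ 2.408.
Tax multiplier = −c·k = −0.886/0.41524 ≈ −2.134. Need ΔY = +$692 billion, so ΔT = ΔY/(−c·k) = −(+$692 billion) × 0.41524 / 0.886 ≈ −$324.3 billion.
The government should cut lump-sum taxes by $324.3 billion.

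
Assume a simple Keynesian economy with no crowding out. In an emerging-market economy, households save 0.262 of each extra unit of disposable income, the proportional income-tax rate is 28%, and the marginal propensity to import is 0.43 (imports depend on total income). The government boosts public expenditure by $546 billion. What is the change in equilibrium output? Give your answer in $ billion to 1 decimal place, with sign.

MPC = 1 − MPS = 1 − 0.262 = 0.738.
Government-spending multiplier = 1/(1 − c(1−t) + m) = 1/(1 − 0.738×0.72 + 0.43) = 1/0.89864 ≈ 1.113.
ΔY = k × ΔG = (+$546 billion) / 0.89864 ≈ +$607.6 billion.

+$607.6 billion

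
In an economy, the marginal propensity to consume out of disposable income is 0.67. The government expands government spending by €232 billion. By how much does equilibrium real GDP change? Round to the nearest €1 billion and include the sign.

Spending multiplier = 1/(1 − MPC) = 1/(1 − 0.67) = 1/0.33 ≈ 3.03.
ΔY = k × ΔG = (+€232 billion) / 0.33 ≈ +€703 billion.

+€703 billion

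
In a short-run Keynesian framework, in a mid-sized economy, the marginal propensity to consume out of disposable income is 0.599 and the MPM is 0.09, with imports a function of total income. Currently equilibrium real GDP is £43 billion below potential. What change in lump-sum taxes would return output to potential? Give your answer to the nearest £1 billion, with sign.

Spending multiplier = 1/(1 − c + m) = 1/(1 − 0.599 + 0.09) = 1/0.491 ≈ 2.037.
Tax multiplier = −c·k = −0.599/0.491 ≈ −1.22. Need ΔY = +£43 billion, so ΔT = ΔY/(−c·k) = −(+£43 billion) × 0.491 / 0.599 ≈ −£35 billion.
The government should cut lump-sum taxes by £35 billion.

−£35 billion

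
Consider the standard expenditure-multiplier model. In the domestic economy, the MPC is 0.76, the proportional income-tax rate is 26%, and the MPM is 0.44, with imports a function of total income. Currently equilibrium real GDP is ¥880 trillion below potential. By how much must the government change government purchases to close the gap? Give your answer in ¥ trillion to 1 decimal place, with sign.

+¥772.3 trillion

Spending multiplier = 1/(1 − c(1−t) + m) = 1/(1 − 0.76×0.74 + 0.44) = 1/0.8776 ≈ 1.139.
Need ΔY = +¥880 trillion, so ΔG = ΔY/k = (+¥880 trillion) × 0.8776 ≈ +¥772.3 trillion.
The government should increase government purchases by ¥772.3 trillion.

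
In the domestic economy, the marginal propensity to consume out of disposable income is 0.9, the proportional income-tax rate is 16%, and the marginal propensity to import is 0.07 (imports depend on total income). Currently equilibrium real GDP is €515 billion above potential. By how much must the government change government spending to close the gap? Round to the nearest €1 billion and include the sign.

Spending multiplier = 1/(1 − c(1−t) + m) = 1/(1 − 0.9×0.84 + 0.07) = 1/0.314 ≈ 3.185.
Need ΔY = −€515 billion, so ΔG = ΔY/k = (−€515 billion) × 0.314 ≈ −€162 billion.
The government should cut government spending by €162 billion.

−€162 billion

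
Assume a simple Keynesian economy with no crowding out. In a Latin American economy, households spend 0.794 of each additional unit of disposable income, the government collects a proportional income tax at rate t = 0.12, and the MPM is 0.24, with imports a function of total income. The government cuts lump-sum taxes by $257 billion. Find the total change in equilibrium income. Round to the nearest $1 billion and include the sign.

A lump-sum tax change of −$257 billion shifts disposable income by +$257 billion; first-round consumption changes by −c × ΔT = −0.794 × (−$257 billion) = +$204.058 billion.
Expenditure multiplier = 1/(1 − c(1−t) + m) = 1/(1 − 0.794×0.88 + 0.24) = 1/0.54128 ≈ 1.847.
The tax multiplier is −c × k ≈ −1.467, so ΔY = k × (−c·ΔT) = (+$204.058 billion) / 0.54128 ≈ +$377 billion.

+$377 billion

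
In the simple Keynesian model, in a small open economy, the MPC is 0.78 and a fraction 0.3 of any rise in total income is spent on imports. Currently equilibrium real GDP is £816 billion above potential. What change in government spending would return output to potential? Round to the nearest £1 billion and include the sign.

Spending multiplier = 1/(1 − c + m) = 1/(1 − 0.78 + 0.3) = 1/0.52 ≈ 1.923.
Need ΔY = −£816 billion, so ΔG = ΔY/k = (−£816 billion) × 0.52 ≈ −£424 billion.
The government should cut government spending by £424 billion.

−£424 billion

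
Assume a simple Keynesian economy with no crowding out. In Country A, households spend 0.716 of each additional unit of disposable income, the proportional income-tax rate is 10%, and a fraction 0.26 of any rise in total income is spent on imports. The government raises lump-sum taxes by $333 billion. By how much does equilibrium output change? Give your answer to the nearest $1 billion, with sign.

A lump-sum tax change of +$333 billion shifts disposable income by −$333 billion; first-round consumption changes by −c × ΔT = −0.716 × (+$333 billion) = −$238.428 billion.
Expenditure multiplier = 1/(1 − c(1−t) + m) = 1/(1 − 0.716×0.9 + 0.26) = 1/0.6156 ≈ 1.624.
The tax multiplier is −c × k ≈ −1.163, so ΔY = k × (−c·ΔT) = (−$238.428 billion) / 0.6156 ≈ −$387 billion.

−$387 billion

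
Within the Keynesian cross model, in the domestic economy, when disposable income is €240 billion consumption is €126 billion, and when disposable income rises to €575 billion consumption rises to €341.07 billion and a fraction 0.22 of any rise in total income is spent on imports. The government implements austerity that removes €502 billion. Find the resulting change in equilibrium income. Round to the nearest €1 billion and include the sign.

−€869 billion

MPC = ΔC/ΔYd = (341.07 − 126)/(575 − 240) = 215.07/335 = 0.642.
Expenditure multiplier = 1/(1 − c + m) = 1/(1 − 0.642 + 0.22) = 1/0.578 ≈ 1.73.
ΔY = k × ΔG = (−€502 billion) / 0.578 ≈ −€869 billion.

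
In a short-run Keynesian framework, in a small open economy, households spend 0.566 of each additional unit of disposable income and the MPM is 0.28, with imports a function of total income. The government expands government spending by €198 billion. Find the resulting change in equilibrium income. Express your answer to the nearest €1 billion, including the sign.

Government-spending multiplier = 1/(1 − c + m) = 1/(1 − 0.566 + 0.28) = 1/0.714 ≈ 1.401.
ΔY = k × ΔG = (+€198 billion) / 0.714 ≈ +€277 billion.

+€277 billion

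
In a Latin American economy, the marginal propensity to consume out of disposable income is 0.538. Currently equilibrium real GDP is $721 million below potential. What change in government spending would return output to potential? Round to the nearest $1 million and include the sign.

+$333 million

Spending multiplier = 1/(1 − MPC) = 1/(1 − 0.538) = 1/0.462 ≈ 2.165.
Need ΔY = +$721 million, so ΔG = ΔY/k = (+$721 million) × 0.462 ≈ +$333 million.
The government should increase government spending by $333 million.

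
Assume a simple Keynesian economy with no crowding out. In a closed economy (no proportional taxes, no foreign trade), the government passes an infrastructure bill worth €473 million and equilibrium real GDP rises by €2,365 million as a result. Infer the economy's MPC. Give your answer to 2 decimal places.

Implied spending multiplier k = ΔY/ΔG = 2,365/473 = 5.
Since k = 1/(1 − MPC), MPC = 1 − 1/k = 1 − ΔG/ΔY = 1 − 473/2,365 = 0.80.

0.80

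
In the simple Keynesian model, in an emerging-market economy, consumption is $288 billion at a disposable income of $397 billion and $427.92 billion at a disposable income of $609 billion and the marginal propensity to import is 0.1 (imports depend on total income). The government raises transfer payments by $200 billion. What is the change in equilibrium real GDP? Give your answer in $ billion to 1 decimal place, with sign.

+$300.0 billion

MPC = ΔC/ΔYd = (427.92 − 288)/(609 − 397) = 139.92/212 = 0.66.
The transfer change shifts disposable income by +$200 billion, so first-round consumption changes by c·ΔTR = 0.66 × (+$200 billion) = +$132 billion.
Expenditure multiplier = 1/(1 − c + m) = 1/(1 − 0.66 + 0.1) = 1/0.44 ≈ 2.273.
The transfer multiplier is c × k = 1.5, so ΔY = k × (c·ΔTR) = (+$132 billion) / 0.44 = +$300 billion.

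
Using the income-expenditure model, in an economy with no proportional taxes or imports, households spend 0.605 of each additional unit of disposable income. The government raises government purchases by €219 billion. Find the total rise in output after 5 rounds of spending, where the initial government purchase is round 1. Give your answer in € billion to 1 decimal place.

Round 1 adds ΔG = €219 billion; each later round is MPC = 0.605 times the previous.
After 5 rounds: 219 + 132.495 + 80.159475 + 48.496482375 + 29.340371836875 = ΔG·(1 − c^5)/(1 − c) = 219 × (1 − 0.081054451878125)/0.395 ≈ €509.5 billion.

€509.5 billion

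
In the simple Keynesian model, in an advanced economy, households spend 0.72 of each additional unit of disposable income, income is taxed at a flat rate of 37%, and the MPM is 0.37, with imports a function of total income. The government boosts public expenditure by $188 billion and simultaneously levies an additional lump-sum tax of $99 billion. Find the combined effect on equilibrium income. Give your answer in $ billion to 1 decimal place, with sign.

Expenditure multiplier = 1/(1 − c(1−t) + m) = 1/(1 − 0.72×0.63 + 0.37) = 1/0.9164 ≈ 1.091.
ΔG contributes k·ΔG = (+$188 billion) / 0.9164 ≈ +$205.2 billion.
ΔT of +$99 billion changes first-round spending by −c·ΔT = −$71.28 billion, contributing k·(−c·ΔT) = (−$71.28 billion) / 0.9164 ≈ −$77.8 billion.
Net ΔY = k(ΔG − c·ΔT) = (+$116.72 billion) / 0.9164 ≈ +$127.4 billion.

+$127.4 billion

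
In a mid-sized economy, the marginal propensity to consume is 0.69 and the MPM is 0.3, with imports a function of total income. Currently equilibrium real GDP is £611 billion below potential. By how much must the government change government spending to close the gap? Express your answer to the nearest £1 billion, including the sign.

Spending multiplier = 1/(1 − c + m) = 1/(1 − 0.69 + 0.3) = 1/0.61 ≈ 1.639.
Need ΔY = +£611 billion, so ΔG = ΔY/k = (+£611 billion) × 0.61 ≈ +£373 billion.
The government should increase government spending by £373 billion.

+£373 billion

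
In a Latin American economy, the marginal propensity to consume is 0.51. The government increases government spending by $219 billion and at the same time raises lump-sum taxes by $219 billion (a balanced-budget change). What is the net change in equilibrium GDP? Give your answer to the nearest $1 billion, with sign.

+$219 billion

Expenditure multiplier = 1/(1 − MPC) = 1/(1 − 0.51) = 1/0.49 ≈ 2.041.
ΔG contributes k·ΔG = (+$219 billion) / 0.49 ≈ +$446.9 billion.
ΔT of +$219 billion changes first-round spending by −c·ΔT = −$111.69 billion, contributing k·(−c·ΔT) = (−$111.69 billion) / 0.49 ≈ −$227.9 billion.
With ΔG = ΔT and no other leakages, the balanced-budget multiplier is 1, so ΔY = ΔG = +$219 billion.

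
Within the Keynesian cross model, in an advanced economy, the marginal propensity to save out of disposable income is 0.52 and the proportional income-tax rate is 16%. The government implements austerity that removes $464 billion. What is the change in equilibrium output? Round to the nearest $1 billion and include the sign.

MPC = 1 − MPS = 1 − 0.52 = 0.48.
Spending multiplier = 1/(1 − c(1−t)) = 1/(1 − 0.48×0.84) = 1/0.5968 ≈ 1.676.
ΔY = k × ΔG = (−$464 billion) / 0.5968 ≈ −$777 billion.

−$777 billion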